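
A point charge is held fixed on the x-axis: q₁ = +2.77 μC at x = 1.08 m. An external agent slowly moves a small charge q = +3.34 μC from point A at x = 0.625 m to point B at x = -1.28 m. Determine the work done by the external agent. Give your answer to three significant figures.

For quasistatic motion the external work equals the change in potential energy: W_ext = qΔV = q(V_B − V_A).
At A: distance to the source charge is 0.455 m; V_A = kq₁/r = 5.47×10⁴ V.
At B: distance to the source charge is 2.36 m; V_B = kq₁/r = 1.06×10⁴ V.
ΔV = V_B − V_A = -4.42×10⁴ V.
W_ext = qΔV = (3.34×10⁻⁶ C)(-4.42×10⁴ V) = -0.148 J.

-0.148 J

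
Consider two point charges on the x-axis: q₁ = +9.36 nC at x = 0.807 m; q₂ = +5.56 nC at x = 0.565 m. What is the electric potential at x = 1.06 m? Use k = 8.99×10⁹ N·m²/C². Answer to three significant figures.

434 V

The total potential is the scalar sum of each charge's contribution, V = Σ kqᵢ/rᵢ.
Distances from the field point to each charge: r₁ = 0.253 m, r₂ = 0.495 m.
V = k[(9.36×10⁻⁹)/(0.253) + (5.56×10⁻⁹)/(0.495)] = 434 V.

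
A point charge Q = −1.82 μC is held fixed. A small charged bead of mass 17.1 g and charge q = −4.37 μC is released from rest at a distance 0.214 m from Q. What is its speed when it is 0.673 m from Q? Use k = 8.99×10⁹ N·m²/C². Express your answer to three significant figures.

5.16 m/s

Only the electrostatic force acts, so mechanical energy is conserved: ½mv² = U₁ − U₂ = kQq(1/r₁ − 1/r₂).
U₁ − U₂ = (8.99×10⁹ N·m²/C²)(-1.82×10⁻⁶ C)(-4.37×10⁻⁶ C)(1/0.214 − 1/0.673) = 0.228 J.
v = √(2·0.228/0.0171) = 5.16 m/s.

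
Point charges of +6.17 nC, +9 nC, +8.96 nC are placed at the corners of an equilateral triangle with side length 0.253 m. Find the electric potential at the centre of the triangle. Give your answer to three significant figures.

The total potential is the scalar sum of each charge's contribution, V = Σ kqᵢ/rᵢ.
The distance from each vertex to the centroid is a/√3 = 0.146 m.
V = k[(6.17×10⁻⁹)/(0.146) + (9.00×10⁻⁹)/(0.146) + (8.96×10⁻⁹)/(0.146)] = 1490 V.

1490 V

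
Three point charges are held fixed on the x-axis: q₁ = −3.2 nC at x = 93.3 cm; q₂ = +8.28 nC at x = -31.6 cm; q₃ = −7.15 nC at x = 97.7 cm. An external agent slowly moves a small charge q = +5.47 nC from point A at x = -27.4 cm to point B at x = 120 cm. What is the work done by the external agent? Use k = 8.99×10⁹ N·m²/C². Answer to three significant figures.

-1.12×10⁻⁵ J

For quasistatic motion the external work equals the change in potential energy: W_ext = qΔV = q(V_B − V_A).
At A: distances to the source charges are 1.21 m, 0.0420 m, 1.25 m; V_A = Σ kqᵢ/rᵢ = 1700 V.
At B: distances to the source charges are 0.267 m, 1.52 m, 0.223 m; V_B = Σ kqᵢ/rᵢ = -347 V.
ΔV = V_B − V_A = -2040 V.
W_ext = qΔV = (5.47×10⁻⁹ C)(-2040 V) = -1.12×10⁻⁵ J.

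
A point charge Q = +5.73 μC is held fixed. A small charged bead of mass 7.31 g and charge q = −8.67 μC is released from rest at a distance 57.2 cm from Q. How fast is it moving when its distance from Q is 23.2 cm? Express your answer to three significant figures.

17.7 m/s

Only the electrostatic force acts, so mechanical energy is conserved: ½mv² = U₁ − U₂ = kQq(1/r₁ − 1/r₂).
U₁ − U₂ = (8.99×10⁹ N·m²/C²)(5.73×10⁻⁶ C)(-8.67×10⁻⁶ C)(1/0.572 − 1/0.232) = 1.14 J.
v = √(2·1.14/7.31×10⁻³) = 17.7 m/s.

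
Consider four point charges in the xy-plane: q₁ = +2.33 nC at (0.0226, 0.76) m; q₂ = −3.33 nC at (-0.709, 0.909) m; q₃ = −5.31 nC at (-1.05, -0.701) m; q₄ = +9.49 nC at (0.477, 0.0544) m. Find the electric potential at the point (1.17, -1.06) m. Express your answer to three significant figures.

42.5 V

Electric potential is a scalar, so the contributions from each charge add algebraically: V = Σ kqᵢ/rᵢ.
Distances from the field point to each charge: r₁ = 2.15 m, r₂ = 2.72 m, r₃ = 2.25 m, r₄ = 1.31 m.
V = k[(2.33×10⁻⁹)/(2.15) + (-3.33×10⁻⁹)/(2.72) + (-5.31×10⁻⁹)/(2.25) + (9.49×10⁻⁹)/(1.31)] = 42.5 V.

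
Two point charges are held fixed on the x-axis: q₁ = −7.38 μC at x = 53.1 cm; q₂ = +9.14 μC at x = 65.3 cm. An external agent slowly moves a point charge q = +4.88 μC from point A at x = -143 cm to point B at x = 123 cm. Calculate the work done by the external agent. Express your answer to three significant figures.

For quasistatic motion the external work equals the change in potential energy: W_ext = qΔV = q(V_B − V_A).
At A: distances to the source charges are 1.96 m, 2.08 m; V_A = Σ kqᵢ/rᵢ = 5610 V.
At B: distances to the source charges are 0.699 m, 0.577 m; V_B = Σ kqᵢ/rᵢ = 4.75×10⁴ V.
ΔV = V_B − V_A = 4.19×10⁴ V.
W_ext = qΔV = (4.88×10⁻⁶ C)(4.19×10⁴ V) = 0.204 J.

0.204 J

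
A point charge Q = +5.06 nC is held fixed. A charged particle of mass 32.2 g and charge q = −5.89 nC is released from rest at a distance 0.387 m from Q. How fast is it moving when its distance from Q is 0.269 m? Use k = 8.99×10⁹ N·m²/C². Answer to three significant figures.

Only the electrostatic force acts, so mechanical energy is conserved: ½mv² = U₁ − U₂ = kQq(1/r₁ − 1/r₂).
U₁ − U₂ = (8.99×10⁹ N·m²/C²)(5.06×10⁻⁹ C)(-5.89×10⁻⁹ C)(1/0.387 − 1/0.269) = 3.04×10⁻⁷ J.
v = √(2·3.04×10⁻⁷/0.0322) = 4.34×10⁻³ m/s.

4.34×10⁻³ m/s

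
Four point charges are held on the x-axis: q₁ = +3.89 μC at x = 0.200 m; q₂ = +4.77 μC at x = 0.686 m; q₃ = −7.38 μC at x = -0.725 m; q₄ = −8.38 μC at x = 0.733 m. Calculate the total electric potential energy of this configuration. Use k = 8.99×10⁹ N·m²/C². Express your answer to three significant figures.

-7.97 J

The work to assemble the configuration equals its total potential energy, U = Σ kqᵢqⱼ/rᵢⱼ over all pairs.
Pair separations: r₁₂ = 0.486 m, r₁₃ = 0.925 m, r₁₄ = 0.533 m, r₂₃ = 1.41 m, r₂₄ = 0.0470 m, r₃₄ = 1.46 m.
Summing all 6 pair terms gives U = -7.97 J.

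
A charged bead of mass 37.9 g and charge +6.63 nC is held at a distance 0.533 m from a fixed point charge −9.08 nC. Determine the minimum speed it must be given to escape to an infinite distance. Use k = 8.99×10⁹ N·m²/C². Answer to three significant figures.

To just escape, total mechanical energy must reach zero at infinity: ½mv²_min + U = 0, so ½mv²_min = −U = |kQq|/r.
|U| = |kQq|/r = (8.99×10⁹ N·m²/C²)(9.08×10⁻⁹)(6.63×10⁻⁹)/(0.533) = 1.02×10⁻⁶ J.
v_min = √(2|U|/m) = √(2·1.02×10⁻⁶/0.0379) = 7.32×10⁻³ m/s.

7.32×10⁻³ m/s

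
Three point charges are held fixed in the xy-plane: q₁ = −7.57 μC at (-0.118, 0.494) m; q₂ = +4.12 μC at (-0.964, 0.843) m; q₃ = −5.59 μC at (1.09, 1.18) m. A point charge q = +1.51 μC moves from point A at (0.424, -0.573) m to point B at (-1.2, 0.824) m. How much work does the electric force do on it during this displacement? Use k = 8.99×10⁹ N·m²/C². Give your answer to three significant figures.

The work done by the electric force is W_field = −ΔU = −q(V_B − V_A) = q(V_A − V_B).
At A: distances to the source charges are 1.20 m, 1.98 m, 1.88 m; V_A = Σ kqᵢ/rᵢ = -6.50×10⁴ V.
At B: distances to the source charges are 1.13 m, 0.237 m, 2.32 m; V_B = Σ kqᵢ/rᵢ = 7.46×10⁴ V.
ΔV = V_B − V_A = 1.40×10⁵ V.
W_field = −qΔV = −(1.51×10⁻⁶ C)(1.40×10⁵ V) = -0.211 J.

-0.211 J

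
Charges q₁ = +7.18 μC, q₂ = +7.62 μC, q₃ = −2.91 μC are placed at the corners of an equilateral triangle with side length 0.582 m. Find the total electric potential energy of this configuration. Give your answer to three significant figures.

0.180 J

The assembly work is the sum of pairwise potential energies, U = Σ_{i<j} kqᵢqⱼ/rᵢⱼ.
All three pair separations equal the side length, 0.582 m.
U = (0.845) + (-0.323) + (-0.343) = 0.180 J.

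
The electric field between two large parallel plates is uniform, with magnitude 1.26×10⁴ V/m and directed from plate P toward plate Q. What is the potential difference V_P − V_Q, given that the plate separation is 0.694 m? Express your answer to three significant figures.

In a uniform field, potential decreases in the direction of E: ΔV = −E·d for a displacement d parallel to E.
Going from Q to P is a displacement of 0.694 m opposite to the field, so V_P − V_Q = +Ed = 8740 V.

8740 V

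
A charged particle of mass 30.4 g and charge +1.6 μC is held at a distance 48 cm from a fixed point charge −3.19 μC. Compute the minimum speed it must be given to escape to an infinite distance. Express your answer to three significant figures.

2.51 m/s

To just escape, total mechanical energy must reach zero at infinity: ½mv²_min + U = 0, so ½mv²_min = −U = |kQq|/r.
|U| = |kQq|/r = (8.99×10⁹ N·m²/C²)(3.19×10⁻⁶)(1.60×10⁻⁶)/(0.480) = 0.0956 J.
v_min = √(2|U|/m) = √(2·0.0956/0.0304) = 2.51 m/s.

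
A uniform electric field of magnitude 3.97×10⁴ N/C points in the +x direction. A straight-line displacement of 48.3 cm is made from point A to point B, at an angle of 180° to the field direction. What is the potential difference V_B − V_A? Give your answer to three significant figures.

1.92×10⁴ V

Only the component of displacement along E changes the potential: ΔV = −E·d·cosθ.
ΔV = −(3.97×10⁴ V/m)(0.483 m)cos180° = 1.92×10⁴ V.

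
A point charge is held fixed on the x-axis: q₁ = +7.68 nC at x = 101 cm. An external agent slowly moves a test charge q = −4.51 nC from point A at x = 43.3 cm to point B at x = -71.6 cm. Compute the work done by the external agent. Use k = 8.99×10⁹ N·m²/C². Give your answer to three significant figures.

3.59×10⁻⁷ J

For quasistatic motion the external work equals the change in potential energy: W_ext = qΔV = q(V_B − V_A).
At A: distance to the source charge is 0.577 m; V_A = kq₁/r = 120 V.
At B: distance to the source charge is 1.73 m; V_B = kq₁/r = 40.0 V.
ΔV = V_B − V_A = -79.7 V.
W_ext = qΔV = (-4.51×10⁻⁹ C)(-79.7 V) = 3.59×10⁻⁷ J.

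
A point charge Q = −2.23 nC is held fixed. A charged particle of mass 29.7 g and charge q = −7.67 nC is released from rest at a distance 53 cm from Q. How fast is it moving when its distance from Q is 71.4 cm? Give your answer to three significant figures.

Only the electrostatic force acts, so mechanical energy is conserved: ½mv² = U₁ − U₂ = kQq(1/r₁ − 1/r₂).
U₁ − U₂ = (8.99×10⁹ N·m²/C²)(-2.23×10⁻⁹ C)(-7.67×10⁻⁹ C)(1/0.530 − 1/0.714) = 7.48×10⁻⁸ J.
v = √(2·7.48×10⁻⁸/0.0297) = 2.24×10⁻³ m/s.

2.24×10⁻³ m/s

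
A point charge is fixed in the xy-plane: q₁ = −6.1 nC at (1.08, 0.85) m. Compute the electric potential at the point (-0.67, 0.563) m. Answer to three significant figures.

Electric potential is a scalar, so the contributions from each charge add algebraically: V = Σ kqᵢ/rᵢ.
Distances from the field point to each charge: r₁ = 1.77 m.
V = k[(-6.10×10⁻⁹)/(1.77)] = -30.9 V.

-30.9 V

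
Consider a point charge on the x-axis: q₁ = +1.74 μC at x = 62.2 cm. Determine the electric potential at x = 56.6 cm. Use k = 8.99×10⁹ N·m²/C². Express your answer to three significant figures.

Electric potential is a scalar, so the contributions from each charge add algebraically: V = Σ kqᵢ/rᵢ.
V = k[(1.74×10⁻⁶)/(0.0560)] = 2.79×10⁵ V.

2.79×10⁵ V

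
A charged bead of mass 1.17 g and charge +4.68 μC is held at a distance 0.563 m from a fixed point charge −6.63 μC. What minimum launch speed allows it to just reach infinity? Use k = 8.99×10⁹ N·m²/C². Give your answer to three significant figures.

To just escape, total mechanical energy must reach zero at infinity: ½mv²_min + U = 0, so ½mv²_min = −U = |kQq|/r.
|U| = |kQq|/r = (8.99×10⁹ N·m²/C²)(6.63×10⁻⁶)(4.68×10⁻⁶)/(0.563) = 0.495 J.
v_min = √(2|U|/m) = √(2·0.495/1.17×10⁻³) = 29.1 m/s.

29.1 m/s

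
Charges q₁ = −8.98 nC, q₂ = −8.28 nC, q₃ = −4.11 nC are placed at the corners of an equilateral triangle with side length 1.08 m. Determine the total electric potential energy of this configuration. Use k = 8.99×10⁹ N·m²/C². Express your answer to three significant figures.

1.21×10⁻⁶ J

The assembly work is the sum of pairwise potential energies, U = Σ_{i<j} kqᵢqⱼ/rᵢⱼ.
All three pair separations equal the side length, 1.08 m.
U = (6.19×10⁻⁷) + (3.07×10⁻⁷) + (2.83×10⁻⁷) = 1.21×10⁻⁶ J.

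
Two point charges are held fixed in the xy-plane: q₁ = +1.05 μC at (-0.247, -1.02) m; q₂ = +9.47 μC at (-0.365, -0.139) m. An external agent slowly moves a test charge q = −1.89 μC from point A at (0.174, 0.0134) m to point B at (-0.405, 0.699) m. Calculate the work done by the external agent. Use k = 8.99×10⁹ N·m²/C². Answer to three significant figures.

0.101 J

For quasistatic motion the external work equals the change in potential energy: W_ext = qΔV = q(V_B − V_A).
At A: distances to the source charges are 1.12 m, 0.560 m; V_A = Σ kqᵢ/rᵢ = 1.60×10⁵ V.
At B: distances to the source charges are 1.73 m, 0.839 m; V_B = Σ kqᵢ/rᵢ = 1.07×10⁵ V.
ΔV = V_B − V_A = -5.35×10⁴ V.
W_ext = qΔV = (-1.89×10⁻⁶ C)(-5.35×10⁴ V) = 0.101 J.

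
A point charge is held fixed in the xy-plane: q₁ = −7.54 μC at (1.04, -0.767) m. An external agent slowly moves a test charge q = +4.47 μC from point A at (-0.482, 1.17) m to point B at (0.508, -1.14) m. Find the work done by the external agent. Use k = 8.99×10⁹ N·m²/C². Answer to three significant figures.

-0.343 J

For quasistatic motion the external work equals the change in potential energy: W_ext = qΔV = q(V_B − V_A).
At A: distance to the source charge is 2.46 m; V_A = kq₁/r = -2.75×10⁴ V.
At B: distance to the source charge is 0.650 m; V_B = kq₁/r = -1.04×10⁵ V.
ΔV = V_B − V_A = -7.68×10⁴ V.
W_ext = qΔV = (4.47×10⁻⁶ C)(-7.68×10⁴ V) = -0.343 J.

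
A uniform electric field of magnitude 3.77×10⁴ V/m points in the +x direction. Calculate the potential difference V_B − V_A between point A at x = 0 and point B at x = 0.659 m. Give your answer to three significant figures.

In a uniform field, potential decreases in the direction of E: V_B − V_A = −E·Δx.
V_B − V_A = −(3.77×10⁴ V/m)(0.659 m) = -2.48×10⁴ V.

-2.48×10⁴ V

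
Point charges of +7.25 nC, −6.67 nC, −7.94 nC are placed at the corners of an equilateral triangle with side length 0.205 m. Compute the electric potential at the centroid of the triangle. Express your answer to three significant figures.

The total potential is the scalar sum of each charge's contribution, V = Σ kqᵢ/rᵢ.
The distance from each vertex to the centroid is a/√3 = 0.118 m.
V = k[(7.25×10⁻⁹)/(0.118) + (-6.67×10⁻⁹)/(0.118) + (-7.94×10⁻⁹)/(0.118)] = -559 V.

-559 V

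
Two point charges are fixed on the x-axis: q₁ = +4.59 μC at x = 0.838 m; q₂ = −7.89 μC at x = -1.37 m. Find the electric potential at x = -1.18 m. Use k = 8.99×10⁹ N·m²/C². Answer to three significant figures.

Electric potential is a scalar, so the contributions from each charge add algebraically: V = Σ kqᵢ/rᵢ.
Distances from the field point to each charge: r₁ = 2.02 m, r₂ = 0.190 m.
V = k[(4.59×10⁻⁶)/(2.02) + (-7.89×10⁻⁶)/(0.190)] = -3.53×10⁵ V.

-3.53×10⁵ V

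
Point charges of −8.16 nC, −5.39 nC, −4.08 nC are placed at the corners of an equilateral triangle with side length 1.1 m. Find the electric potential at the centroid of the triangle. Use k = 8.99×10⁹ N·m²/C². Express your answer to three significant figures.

-250 V

The total potential is the scalar sum of each charge's contribution, V = Σ kqᵢ/rᵢ.
The distance from each vertex to the centroid is a/√3 = 0.635 m.
V = k[(-8.16×10⁻⁹)/(0.635) + (-5.39×10⁻⁹)/(0.635) + (-4.08×10⁻⁹)/(0.635)] = -250 V.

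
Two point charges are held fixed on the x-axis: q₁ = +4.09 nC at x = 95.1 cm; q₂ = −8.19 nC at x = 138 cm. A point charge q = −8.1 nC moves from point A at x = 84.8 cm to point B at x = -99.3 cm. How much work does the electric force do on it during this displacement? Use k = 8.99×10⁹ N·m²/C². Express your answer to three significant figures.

-1.87×10⁻⁶ J

The work done by the electric force is W_field = −ΔU = −q(V_B − V_A) = q(V_A − V_B).
At A: distances to the source charges are 0.103 m, 0.532 m; V_A = Σ kqᵢ/rᵢ = 219 V.
At B: distances to the source charges are 1.94 m, 2.37 m; V_B = Σ kqᵢ/rᵢ = -12.1 V.
ΔV = V_B − V_A = -231 V.
W_field = −qΔV = −(-8.10×10⁻⁹ C)(-231 V) = -1.87×10⁻⁶ J.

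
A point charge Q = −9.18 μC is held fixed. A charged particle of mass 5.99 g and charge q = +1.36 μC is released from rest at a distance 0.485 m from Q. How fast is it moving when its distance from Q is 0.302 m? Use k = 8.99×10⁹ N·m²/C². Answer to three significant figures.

6.84 m/s

Only the electrostatic force acts, so mechanical energy is conserved: ½mv² = U₁ − U₂ = kQq(1/r₁ − 1/r₂).
U₁ − U₂ = (8.99×10⁹ N·m²/C²)(-9.18×10⁻⁶ C)(1.36×10⁻⁶ C)(1/0.485 − 1/0.302) = 0.140 J.
v = √(2·0.140/5.99×10⁻³) = 6.84 m/s.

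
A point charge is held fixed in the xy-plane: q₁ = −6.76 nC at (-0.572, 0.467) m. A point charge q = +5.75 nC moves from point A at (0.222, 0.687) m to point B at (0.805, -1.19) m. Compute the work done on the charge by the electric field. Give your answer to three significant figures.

-2.62×10⁻⁷ J

The work done by the electric force is W_field = −ΔU = −q(V_B − V_A) = q(V_A − V_B).
At A: distance to the source charge is 0.824 m; V_A = kq₁/r = -73.8 V.
At B: distance to the source charge is 2.15 m; V_B = kq₁/r = -28.2 V.
ΔV = V_B − V_A = 45.6 V.
W_field = −qΔV = −(5.75×10⁻⁹ C)(45.6 V) = -2.62×10⁻⁷ J.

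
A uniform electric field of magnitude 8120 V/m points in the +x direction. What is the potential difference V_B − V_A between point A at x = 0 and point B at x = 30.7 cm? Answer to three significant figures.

-2490 V

In a uniform field, potential decreases in the direction of E: V_B − V_A = −E·Δx.
V_B − V_A = −(8120 V/m)(0.307 m) = -2490 V.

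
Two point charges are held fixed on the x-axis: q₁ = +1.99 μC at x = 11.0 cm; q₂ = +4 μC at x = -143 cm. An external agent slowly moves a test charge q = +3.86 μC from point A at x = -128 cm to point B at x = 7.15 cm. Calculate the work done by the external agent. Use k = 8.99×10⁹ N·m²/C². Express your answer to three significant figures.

For quasistatic motion the external work equals the change in potential energy: W_ext = qΔV = q(V_B − V_A).
At A: distances to the source charges are 1.39 m, 0.150 m; V_A = Σ kqᵢ/rᵢ = 2.53×10⁵ V.
At B: distances to the source charges are 0.0385 m, 1.50 m; V_B = Σ kqᵢ/rᵢ = 4.89×10⁵ V.
ΔV = V_B − V_A = 2.36×10⁵ V.
W_ext = qΔV = (3.86×10⁻⁶ C)(2.36×10⁵ V) = 0.911 J.

0.911 J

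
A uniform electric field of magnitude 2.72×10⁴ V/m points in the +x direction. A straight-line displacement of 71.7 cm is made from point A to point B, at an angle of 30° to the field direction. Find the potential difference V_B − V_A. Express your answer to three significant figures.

-1.69×10⁴ V

Only the component of displacement along E changes the potential: ΔV = −E·d·cosθ.
ΔV = −(2.72×10⁴ V/m)(0.717 m)cos30° = -1.69×10⁴ V.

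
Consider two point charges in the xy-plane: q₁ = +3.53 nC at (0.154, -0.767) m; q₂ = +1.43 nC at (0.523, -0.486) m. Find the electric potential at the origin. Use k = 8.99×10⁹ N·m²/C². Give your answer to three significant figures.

58.6 V

The total potential is the scalar sum of each charge's contribution, V = Σ kqᵢ/rᵢ.
Distances from the field point to each charge: r₁ = 0.782 m, r₂ = 0.714 m.
V = k[(3.53×10⁻⁹)/(0.782) + (1.43×10⁻⁹)/(0.714)] = 58.6 V.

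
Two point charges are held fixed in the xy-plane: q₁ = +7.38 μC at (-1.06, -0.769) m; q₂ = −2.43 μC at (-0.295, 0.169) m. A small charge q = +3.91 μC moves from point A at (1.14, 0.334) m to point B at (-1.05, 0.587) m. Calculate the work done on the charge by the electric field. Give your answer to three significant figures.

The work done by the electric force is W_field = −ΔU = −q(V_B − V_A) = q(V_A − V_B).
At A: distances to the source charges are 2.46 m, 1.44 m; V_A = Σ kqᵢ/rᵢ = 1.18×10⁴ V.
At B: distances to the source charges are 1.36 m, 0.863 m; V_B = Σ kqᵢ/rᵢ = 2.36×10⁴ V.
ΔV = V_B − V_A = 1.18×10⁴ V.
W_field = −qΔV = −(3.91×10⁻⁶ C)(1.18×10⁴ V) = -0.0461 J.

-0.0461 J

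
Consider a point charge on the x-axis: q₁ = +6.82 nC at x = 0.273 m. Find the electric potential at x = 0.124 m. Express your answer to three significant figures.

411 V

Electric potential is a scalar, so the contributions from each charge add algebraically: V = Σ kqᵢ/rᵢ.
V = k[(6.82×10⁻⁹)/(0.149)] = 411 V.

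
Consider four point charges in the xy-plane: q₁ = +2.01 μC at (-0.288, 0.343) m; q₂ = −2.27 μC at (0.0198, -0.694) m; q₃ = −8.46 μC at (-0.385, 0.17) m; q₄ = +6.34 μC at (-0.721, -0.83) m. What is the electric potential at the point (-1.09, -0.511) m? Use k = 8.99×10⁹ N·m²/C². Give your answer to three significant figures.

3.65×10⁴ V

Electric potential is a scalar, so the contributions from each charge add algebraically: V = Σ kqᵢ/rᵢ.
Distances from the field point to each charge: r₁ = 1.17 m, r₂ = 1.12 m, r₃ = 0.980 m, r₄ = 0.488 m.
V = k[(2.01×10⁻⁶)/(1.17) + (-2.27×10⁻⁶)/(1.12) + (-8.46×10⁻⁶)/(0.980) + (6.34×10⁻⁶)/(0.488)] = 3.65×10⁴ V.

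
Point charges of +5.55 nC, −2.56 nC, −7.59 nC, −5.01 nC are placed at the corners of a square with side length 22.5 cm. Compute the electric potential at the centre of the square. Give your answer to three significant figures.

-543 V

The total potential is the scalar sum of each charge's contribution, V = Σ kqᵢ/rᵢ.
The distance from each corner to the centre is a√2/2 = 0.159 m.
V = k[(5.55×10⁻⁹)/(0.159) + (-2.56×10⁻⁹)/(0.159) + (-7.59×10⁻⁹)/(0.159) + (-5.01×10⁻⁹)/(0.159)] = -543 V.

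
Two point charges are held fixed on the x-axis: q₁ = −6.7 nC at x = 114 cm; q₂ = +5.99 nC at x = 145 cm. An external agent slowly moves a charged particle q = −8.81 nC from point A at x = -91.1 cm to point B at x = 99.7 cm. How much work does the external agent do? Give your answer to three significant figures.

2.61×10⁻⁶ J

For quasistatic motion the external work equals the change in potential energy: W_ext = qΔV = q(V_B − V_A).
At A: distances to the source charges are 2.05 m, 2.36 m; V_A = Σ kqᵢ/rᵢ = -6.56 V.
At B: distances to the source charges are 0.143 m, 0.453 m; V_B = Σ kqᵢ/rᵢ = -302 V.
ΔV = V_B − V_A = -296 V.
W_ext = qΔV = (-8.81×10⁻⁹ C)(-296 V) = 2.61×10⁻⁶ J.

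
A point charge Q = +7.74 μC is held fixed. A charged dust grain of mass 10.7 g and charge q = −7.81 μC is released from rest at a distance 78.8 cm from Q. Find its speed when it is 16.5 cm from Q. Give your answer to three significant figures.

22.1 m/s

Only the electrostatic force acts, so mechanical energy is conserved: ½mv² = U₁ − U₂ = kQq(1/r₁ − 1/r₂).
U₁ − U₂ = (8.99×10⁹ N·m²/C²)(7.74×10⁻⁶ C)(-7.81×10⁻⁶ C)(1/0.788 − 1/0.165) = 2.60 J.
v = √(2·2.60/0.0107) = 22.1 m/s.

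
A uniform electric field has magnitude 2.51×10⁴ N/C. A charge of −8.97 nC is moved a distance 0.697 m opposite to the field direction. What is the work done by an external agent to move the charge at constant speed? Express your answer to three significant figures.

The potential change for a displacement 0.697 m opposite to the field direction is ΔV = +Ed = 1.75×10⁴ V.
W_ext = qΔV = -1.57×10⁻⁴ J.

-1.57×10⁻⁴ J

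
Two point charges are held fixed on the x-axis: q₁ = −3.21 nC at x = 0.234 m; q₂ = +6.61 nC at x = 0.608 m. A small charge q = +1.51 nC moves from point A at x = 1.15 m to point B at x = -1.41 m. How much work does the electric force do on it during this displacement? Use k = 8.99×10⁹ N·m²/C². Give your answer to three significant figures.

1.00×10⁻⁷ J

The work done by the electric force is W_field = −ΔU = −q(V_B − V_A) = q(V_A − V_B).
At A: distances to the source charges are 0.916 m, 0.542 m; V_A = Σ kqᵢ/rᵢ = 78.1 V.
At B: distances to the source charges are 1.64 m, 2.02 m; V_B = Σ kqᵢ/rᵢ = 11.9 V.
ΔV = V_B − V_A = -66.2 V.
W_field = −qΔV = −(1.51×10⁻⁹ C)(-66.2 V) = 1.00×10⁻⁷ J.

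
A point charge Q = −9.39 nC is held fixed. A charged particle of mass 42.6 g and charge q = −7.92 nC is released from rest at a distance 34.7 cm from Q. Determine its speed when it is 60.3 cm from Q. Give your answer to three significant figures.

Only the electrostatic force acts, so mechanical energy is conserved: ½mv² = U₁ − U₂ = kQq(1/r₁ − 1/r₂).
U₁ − U₂ = (8.99×10⁹ N·m²/C²)(-9.39×10⁻⁹ C)(-7.92×10⁻⁹ C)(1/0.347 − 1/0.603) = 8.18×10⁻⁷ J.
v = √(2·8.18×10⁻⁷/0.0426) = 6.20×10⁻³ m/s.

6.20×10⁻³ m/s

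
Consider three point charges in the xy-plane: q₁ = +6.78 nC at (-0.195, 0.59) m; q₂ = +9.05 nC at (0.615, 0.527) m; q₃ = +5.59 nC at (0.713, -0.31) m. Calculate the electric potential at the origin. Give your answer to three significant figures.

263 V

The total potential is the scalar sum of each charge's contribution, V = Σ kqᵢ/rᵢ.
Distances from the field point to each charge: r₁ = 0.621 m, r₂ = 0.810 m, r₃ = 0.777 m.
V = k[(6.78×10⁻⁹)/(0.621) + (9.05×10⁻⁹)/(0.810) + (5.59×10⁻⁹)/(0.777)] = 263 V.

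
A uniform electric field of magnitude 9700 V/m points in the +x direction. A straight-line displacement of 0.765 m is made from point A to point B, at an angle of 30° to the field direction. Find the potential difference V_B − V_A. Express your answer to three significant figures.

-6430 V

Only the component of displacement along E changes the potential: ΔV = −E·d·cosθ.
ΔV = −(9700 V/m)(0.765 m)cos30° = -6430 V.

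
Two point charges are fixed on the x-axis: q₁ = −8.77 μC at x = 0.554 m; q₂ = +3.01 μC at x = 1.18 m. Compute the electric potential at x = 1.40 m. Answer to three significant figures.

2.98×10⁴ V

The total potential is the scalar sum of each charge's contribution, V = Σ kqᵢ/rᵢ.
Distances from the field point to each charge: r₁ = 0.846 m, r₂ = 0.220 m.
V = k[(-8.77×10⁻⁶)/(0.846) + (3.01×10⁻⁶)/(0.220)] = 2.98×10⁴ V.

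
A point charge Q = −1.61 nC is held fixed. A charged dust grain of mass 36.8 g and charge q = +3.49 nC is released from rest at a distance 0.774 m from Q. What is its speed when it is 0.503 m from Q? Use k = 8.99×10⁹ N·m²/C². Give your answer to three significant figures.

1.38×10⁻³ m/s

Only the electrostatic force acts, so mechanical energy is conserved: ½mv² = U₁ − U₂ = kQq(1/r₁ − 1/r₂).
U₁ − U₂ = (8.99×10⁹ N·m²/C²)(-1.61×10⁻⁹ C)(3.49×10⁻⁹ C)(1/0.774 − 1/0.503) = 3.52×10⁻⁸ J.
v = √(2·3.52×10⁻⁸/0.0368) = 1.38×10⁻³ m/s.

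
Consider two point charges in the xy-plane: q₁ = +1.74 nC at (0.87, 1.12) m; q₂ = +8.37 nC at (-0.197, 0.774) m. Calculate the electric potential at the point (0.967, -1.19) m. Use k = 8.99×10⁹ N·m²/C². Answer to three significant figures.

39.7 V

Electric potential is a scalar, so the contributions from each charge add algebraically: V = Σ kqᵢ/rᵢ.
Distances from the field point to each charge: r₁ = 2.31 m, r₂ = 2.28 m.
V = k[(1.74×10⁻⁹)/(2.31) + (8.37×10⁻⁹)/(2.28)] = 39.7 V.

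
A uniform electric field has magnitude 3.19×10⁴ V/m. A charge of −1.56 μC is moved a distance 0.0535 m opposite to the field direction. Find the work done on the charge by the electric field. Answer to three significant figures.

2.66×10⁻³ J

The potential change for a displacement 0.0535 m opposite to the field direction is ΔV = +Ed = 1710 V.
W_field = −qΔV = 2.66×10⁻³ J.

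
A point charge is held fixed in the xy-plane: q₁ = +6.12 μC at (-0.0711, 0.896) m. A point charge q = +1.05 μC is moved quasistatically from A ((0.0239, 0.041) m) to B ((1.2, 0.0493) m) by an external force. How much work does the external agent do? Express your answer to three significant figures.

For quasistatic motion the external work equals the change in potential energy: W_ext = qΔV = q(V_B − V_A).
At A: distance to the source charge is 0.860 m; V_A = kq₁/r = 6.40×10⁴ V.
At B: distance to the source charge is 1.53 m; V_B = kq₁/r = 3.60×10⁴ V.
ΔV = V_B − V_A = -2.79×10⁴ V.
W_ext = qΔV = (1.05×10⁻⁶ C)(-2.79×10⁴ V) = -0.0293 J.

-0.0293 J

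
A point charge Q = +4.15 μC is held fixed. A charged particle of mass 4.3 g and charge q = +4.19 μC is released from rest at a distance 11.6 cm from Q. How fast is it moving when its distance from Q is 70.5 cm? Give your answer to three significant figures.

22.9 m/s

Only the electrostatic force acts, so mechanical energy is conserved: ½mv² = U₁ − U₂ = kQq(1/r₁ − 1/r₂).
U₁ − U₂ = (8.99×10⁹ N·m²/C²)(4.15×10⁻⁶ C)(4.19×10⁻⁶ C)(1/0.116 − 1/0.705) = 1.13 J.
v = √(2·1.13/4.30×10⁻³) = 22.9 m/s.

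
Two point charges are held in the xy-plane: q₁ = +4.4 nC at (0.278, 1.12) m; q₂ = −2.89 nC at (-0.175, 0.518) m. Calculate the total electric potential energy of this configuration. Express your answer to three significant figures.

-1.52×10⁻⁷ J

The assembly work is the sum of pairwise potential energies, U = Σ_{i<j} kqᵢqⱼ/rᵢⱼ.
Pair separations: r₁₂ = 0.753 m.
U = (-1.52×10⁻⁷) = -1.52×10⁻⁷ J.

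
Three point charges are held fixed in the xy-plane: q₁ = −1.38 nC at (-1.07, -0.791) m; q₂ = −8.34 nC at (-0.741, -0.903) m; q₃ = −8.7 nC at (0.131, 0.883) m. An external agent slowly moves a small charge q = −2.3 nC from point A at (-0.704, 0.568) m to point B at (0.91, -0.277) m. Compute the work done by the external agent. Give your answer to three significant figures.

For quasistatic motion the external work equals the change in potential energy: W_ext = qΔV = q(V_B − V_A).
At A: distances to the source charges are 1.41 m, 1.47 m, 0.892 m; V_A = Σ kqᵢ/rᵢ = -147 V.
At B: distances to the source charges are 2.05 m, 1.77 m, 1.40 m; V_B = Σ kqᵢ/rᵢ = -105 V.
ΔV = V_B − V_A = 42.9 V.
W_ext = qΔV = (-2.30×10⁻⁹ C)(42.9 V) = -9.87×10⁻⁸ J.

-9.87×10⁻⁸ J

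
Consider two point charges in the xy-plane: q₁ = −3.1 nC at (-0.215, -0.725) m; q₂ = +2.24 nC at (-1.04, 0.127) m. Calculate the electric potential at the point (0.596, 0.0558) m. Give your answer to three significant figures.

-12.5 V

Electric potential is a scalar, so the contributions from each charge add algebraically: V = Σ kqᵢ/rᵢ.
Distances from the field point to each charge: r₁ = 1.13 m, r₂ = 1.64 m.
V = k[(-3.10×10⁻⁹)/(1.13) + (2.24×10⁻⁹)/(1.64)] = -12.5 V.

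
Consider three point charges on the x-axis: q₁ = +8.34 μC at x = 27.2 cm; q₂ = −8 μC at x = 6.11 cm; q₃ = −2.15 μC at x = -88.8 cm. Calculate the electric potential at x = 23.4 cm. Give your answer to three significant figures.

1.54×10⁶ V

The total potential is the scalar sum of each charge's contribution, V = Σ kqᵢ/rᵢ.
Distances from the field point to each charge: r₁ = 0.0380 m, r₂ = 0.173 m, r₃ = 1.12 m.
V = k[(8.34×10⁻⁶)/(0.0380) + (-8.00×10⁻⁶)/(0.173) + (-2.15×10⁻⁶)/(1.12)] = 1.54×10⁶ V.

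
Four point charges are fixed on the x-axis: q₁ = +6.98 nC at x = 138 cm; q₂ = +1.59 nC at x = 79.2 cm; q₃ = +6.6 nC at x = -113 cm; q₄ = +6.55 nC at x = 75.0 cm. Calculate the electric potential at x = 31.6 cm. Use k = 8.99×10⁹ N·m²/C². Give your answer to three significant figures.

266 V

The total potential is the scalar sum of each charge's contribution, V = Σ kqᵢ/rᵢ.
Distances from the field point to each charge: r₁ = 1.06 m, r₂ = 0.476 m, r₃ = 1.45 m, r₄ = 0.434 m.
V = k[(6.98×10⁻⁹)/(1.06) + (1.59×10⁻⁹)/(0.476) + (6.60×10⁻⁹)/(1.45) + (6.55×10⁻⁹)/(0.434)] = 266 V.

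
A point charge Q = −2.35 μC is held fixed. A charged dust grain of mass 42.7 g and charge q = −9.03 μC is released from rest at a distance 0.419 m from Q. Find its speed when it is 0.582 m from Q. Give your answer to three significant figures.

Only the electrostatic force acts, so mechanical energy is conserved: ½mv² = U₁ − U₂ = kQq(1/r₁ − 1/r₂).
U₁ − U₂ = (8.99×10⁹ N·m²/C²)(-2.35×10⁻⁶ C)(-9.03×10⁻⁶ C)(1/0.419 − 1/0.582) = 0.128 J.
v = √(2·0.128/0.0427) = 2.44 m/s.

2.44 m/s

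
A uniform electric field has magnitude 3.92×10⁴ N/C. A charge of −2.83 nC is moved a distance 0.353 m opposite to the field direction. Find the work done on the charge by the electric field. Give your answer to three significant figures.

The potential change for a displacement 0.353 m opposite to the field direction is ΔV = +Ed = 1.38×10⁴ V.
W_field = −qΔV = 3.92×10⁻⁵ J.

3.92×10⁻⁵ J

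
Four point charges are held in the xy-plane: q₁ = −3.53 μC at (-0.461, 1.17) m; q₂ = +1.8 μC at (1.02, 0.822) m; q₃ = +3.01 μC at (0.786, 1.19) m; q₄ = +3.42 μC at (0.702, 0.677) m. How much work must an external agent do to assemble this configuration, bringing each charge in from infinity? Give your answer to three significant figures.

0.248 J

The work to assemble the configuration equals its total potential energy, U = Σ kqᵢqⱼ/rᵢⱼ over all pairs.
Pair separations: r₁₂ = 1.52 m, r₁₃ = 1.25 m, r₁₄ = 1.26 m, r₂₃ = 0.436 m, r₂₄ = 0.349 m, r₃₄ = 0.520 m.
Summing all 6 pair terms gives U = 0.248 J.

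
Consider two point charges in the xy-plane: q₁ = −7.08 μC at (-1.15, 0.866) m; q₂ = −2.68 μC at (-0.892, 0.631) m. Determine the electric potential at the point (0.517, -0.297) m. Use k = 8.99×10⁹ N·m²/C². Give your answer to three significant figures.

-4.56×10⁴ V

The total potential is the scalar sum of each charge's contribution, V = Σ kqᵢ/rᵢ.
Distances from the field point to each charge: r₁ = 2.03 m, r₂ = 1.69 m.
V = k[(-7.08×10⁻⁶)/(2.03) + (-2.68×10⁻⁶)/(1.69)] = -4.56×10⁴ V.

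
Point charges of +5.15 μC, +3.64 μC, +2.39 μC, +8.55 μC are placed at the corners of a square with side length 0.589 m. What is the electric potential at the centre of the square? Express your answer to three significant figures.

The total potential is the scalar sum of each charge's contribution, V = Σ kqᵢ/rᵢ.
The distance from each corner to the centre is a√2/2 = 0.416 m.
V = k[(5.15×10⁻⁶)/(0.416) + (3.64×10⁻⁶)/(0.416) + (2.39×10⁻⁶)/(0.416) + (8.55×10⁻⁶)/(0.416)] = 4.26×10⁵ V.

4.26×10⁵ V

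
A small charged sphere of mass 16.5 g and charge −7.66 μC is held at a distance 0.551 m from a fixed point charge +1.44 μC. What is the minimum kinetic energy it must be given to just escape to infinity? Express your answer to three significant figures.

To just escape, total mechanical energy must reach zero at infinity: ½mv²_min + U = 0, so ½mv²_min = −U = |kQq|/r.
|U| = |kQq|/r = (8.99×10⁹ N·m²/C²)(1.44×10⁻⁶)(7.66×10⁻⁶)/(0.551) = 0.180 J.

0.180 J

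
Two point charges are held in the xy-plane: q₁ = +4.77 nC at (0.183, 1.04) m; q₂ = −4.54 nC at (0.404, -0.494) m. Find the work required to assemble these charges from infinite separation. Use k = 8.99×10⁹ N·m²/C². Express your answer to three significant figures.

-1.26×10⁻⁷ J

The assembly work is the sum of pairwise potential energies, U = Σ_{i<j} kqᵢqⱼ/rᵢⱼ.
Pair separations: r₁₂ = 1.55 m.
U = (-1.26×10⁻⁷) = -1.26×10⁻⁷ J.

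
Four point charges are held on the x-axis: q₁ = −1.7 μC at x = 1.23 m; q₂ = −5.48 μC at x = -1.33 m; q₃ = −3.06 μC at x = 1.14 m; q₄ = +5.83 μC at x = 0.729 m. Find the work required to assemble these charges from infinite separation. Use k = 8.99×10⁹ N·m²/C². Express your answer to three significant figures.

-0.0942 J

The assembly work is the sum of pairwise potential energies, U = Σ_{i<j} kqᵢqⱼ/rᵢⱼ.
Pair separations: r₁₂ = 2.56 m, r₁₃ = 0.0900 m, r₁₄ = 0.501 m, r₂₃ = 2.47 m, r₂₄ = 2.06 m, r₃₄ = 0.411 m.
Summing all 6 pair terms gives U = -0.0942 J.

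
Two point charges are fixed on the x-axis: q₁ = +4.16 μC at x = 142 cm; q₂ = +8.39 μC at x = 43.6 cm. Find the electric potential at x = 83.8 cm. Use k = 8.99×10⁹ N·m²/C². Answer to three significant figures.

2.52×10⁵ V

Electric potential is a scalar, so the contributions from each charge add algebraically: V = Σ kqᵢ/rᵢ.
Distances from the field point to each charge: r₁ = 0.582 m, r₂ = 0.402 m.
V = k[(4.16×10⁻⁶)/(0.582) + (8.39×10⁻⁶)/(0.402)] = 2.52×10⁵ V.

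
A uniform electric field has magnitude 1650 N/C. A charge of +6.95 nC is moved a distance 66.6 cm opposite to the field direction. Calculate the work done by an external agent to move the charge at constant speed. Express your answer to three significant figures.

7.64×10⁻⁶ J

The potential change for a displacement 66.6 cm opposite to the field direction is ΔV = +Ed = 1100 V.
W_ext = qΔV = 7.64×10⁻⁶ J.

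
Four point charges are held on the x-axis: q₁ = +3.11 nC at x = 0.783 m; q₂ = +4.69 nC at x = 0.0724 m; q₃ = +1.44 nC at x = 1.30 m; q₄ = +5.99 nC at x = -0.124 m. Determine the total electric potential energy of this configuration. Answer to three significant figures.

1.84×10⁻⁶ J

The work to assemble the configuration equals its total potential energy, U = Σ kqᵢqⱼ/rᵢⱼ over all pairs.
Pair separations: r₁₂ = 0.711 m, r₁₃ = 0.517 m, r₁₄ = 0.907 m, r₂₃ = 1.23 m, r₂₄ = 0.196 m, r₃₄ = 1.42 m.
Summing all 6 pair terms gives U = 1.84×10⁻⁶ J.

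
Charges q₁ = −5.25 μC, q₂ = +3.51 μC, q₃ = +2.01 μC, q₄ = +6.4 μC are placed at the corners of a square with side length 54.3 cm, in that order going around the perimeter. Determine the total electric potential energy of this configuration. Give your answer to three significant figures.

The assembly work is the sum of pairwise potential energies, U = Σ_{i<j} kqᵢqⱼ/rᵢⱼ.
The four side pairs have separation 0.543 m and the two diagonal pairs 0.768 m.
Summing all 6 pair terms gives U = -0.392 J.

-0.392 J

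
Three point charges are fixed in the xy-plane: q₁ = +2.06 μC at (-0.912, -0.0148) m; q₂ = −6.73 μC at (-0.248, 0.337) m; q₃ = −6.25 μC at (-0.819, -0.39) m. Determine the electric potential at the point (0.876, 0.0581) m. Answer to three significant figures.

-7.39×10⁴ V

The total potential is the scalar sum of each charge's contribution, V = Σ kqᵢ/rᵢ.
Distances from the field point to each charge: r₁ = 1.79 m, r₂ = 1.16 m, r₃ = 1.75 m.
V = k[(2.06×10⁻⁶)/(1.79) + (-6.73×10⁻⁶)/(1.16) + (-6.25×10⁻⁶)/(1.75)] = -7.39×10⁴ V.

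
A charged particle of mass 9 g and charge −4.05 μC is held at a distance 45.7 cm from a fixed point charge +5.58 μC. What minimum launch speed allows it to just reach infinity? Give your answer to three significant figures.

9.94 m/s

To just escape, total mechanical energy must reach zero at infinity: ½mv²_min + U = 0, so ½mv²_min = −U = |kQq|/r.
|U| = |kQq|/r = (8.99×10⁹ N·m²/C²)(5.58×10⁻⁶)(4.05×10⁻⁶)/(0.457) = 0.445 J.
v_min = √(2|U|/m) = √(2·0.445/9.00×10⁻³) = 9.94 m/s.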